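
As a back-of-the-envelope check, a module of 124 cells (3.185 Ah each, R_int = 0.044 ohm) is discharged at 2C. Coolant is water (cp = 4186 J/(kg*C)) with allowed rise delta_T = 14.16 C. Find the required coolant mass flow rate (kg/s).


Step 1: I = 2 * 3.185 = 6.37 A
Step 2: Q_cell = I^2 * R = 6.37^2 * 0.044 = 1.7854 W
Step 3: Q_total = 124 * 1.7854 = 221.39 W
Step 4: m_dot = Q_total / (cp * dT) = 221.39 / (4186 * 14.16) = 0.003735 kg/s

0.003735 kg/s


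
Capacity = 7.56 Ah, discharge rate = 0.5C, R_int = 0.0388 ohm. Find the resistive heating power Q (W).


Step 1: I = C_rate * capacity = 0.5 * 7.56 = 3.78 A
Step 2: Q = I^2 * R = 3.78^2 * 0.0388 = 14.288 * 0.0388 = 0.5544 W

0.5544 W


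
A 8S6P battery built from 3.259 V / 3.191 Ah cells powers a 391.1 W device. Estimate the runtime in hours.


Step 1: E_pack = Ns * V_cell * Np * C_cell = 8 * 3.259 * 6 * 3.191 = 499.17 Wh
Step 2: t = E_pack / P = 499.17 / 391.1 = 1.276 hr

1.276 hr


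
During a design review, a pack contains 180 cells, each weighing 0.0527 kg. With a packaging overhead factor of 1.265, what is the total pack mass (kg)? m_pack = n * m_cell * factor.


Cell mass sum = 180 * 0.0527 = 9.486 kg
With overhead 1.265: m_pack = 9.486 * 1.265 = 12.00 kg

12.00 kg


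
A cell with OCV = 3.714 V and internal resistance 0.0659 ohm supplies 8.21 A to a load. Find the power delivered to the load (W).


Step 1: V_terminal = OCV - I*R = 3.714 - 8.21 * 0.0659 = 3.173 V
Step 2: P_out = V_terminal * I = 3.173 * 8.21 = 26.05 W

26.05 W


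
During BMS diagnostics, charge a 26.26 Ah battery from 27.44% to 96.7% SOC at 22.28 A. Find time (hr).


delta_Ah = 26.26 * (96.7 - 27.44) / 100 = 18.188 Ah
t = delta_Ah / I = 18.188 / 22.28 = 0.8163 hr

0.8163 hr


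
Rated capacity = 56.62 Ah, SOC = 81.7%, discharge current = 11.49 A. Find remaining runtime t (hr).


Step 1: remaining = SOC/100 * C_total = 81.7/100 * 56.62 = 46.259 Ah
Step 2: t = remaining / I = 46.259 / 11.49 = 4.026 hr

4.026 hr


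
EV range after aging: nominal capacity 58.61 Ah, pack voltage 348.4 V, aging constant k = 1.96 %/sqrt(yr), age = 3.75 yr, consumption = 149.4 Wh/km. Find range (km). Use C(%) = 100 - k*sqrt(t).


Step 1: capacity retention = 100 - 1.96 * sqrt(3.75) = 100 - 1.96 * 1.9365 = 96.204%
Step 2: C_now = 58.61 * 96.204/100 = 56.385 Ah
Step 3: E_pack = V * C_now = 348.4 * 56.385 = 19645 Wh
Step 4: range = E_pack / consumption = 19645 / 149.4 = 131.5 km

131.5 km


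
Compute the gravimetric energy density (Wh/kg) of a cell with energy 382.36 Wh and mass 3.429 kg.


Specific energy = 382.36 Wh / 3.429 kg = 111.5 Wh/kg

111.5 Wh/kg


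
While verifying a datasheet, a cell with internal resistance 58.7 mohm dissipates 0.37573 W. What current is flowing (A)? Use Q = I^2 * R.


Convert: R = 58.7 mohm = 0.0587 ohm
I = sqrt(Q / R) = sqrt(0.37573 / 0.0587) = sqrt(6.4009) = 2.530 A

2.530 A


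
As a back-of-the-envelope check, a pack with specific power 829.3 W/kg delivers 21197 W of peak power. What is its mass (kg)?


m = P / SP = 21197 / 829.3 = 25.56 kg

25.56 kg


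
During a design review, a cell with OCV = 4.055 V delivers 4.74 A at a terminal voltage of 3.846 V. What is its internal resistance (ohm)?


R = (OCV - V) / I = (4.055 - 3.846) / 4.74 = 0.04409 ohm

0.04409 ohm


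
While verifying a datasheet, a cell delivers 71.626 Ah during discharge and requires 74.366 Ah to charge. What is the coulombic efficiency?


eta_c = Q_dis / Q_chg * 100 = 71.626 / 74.366 * 100 = 96.32%

96.32%


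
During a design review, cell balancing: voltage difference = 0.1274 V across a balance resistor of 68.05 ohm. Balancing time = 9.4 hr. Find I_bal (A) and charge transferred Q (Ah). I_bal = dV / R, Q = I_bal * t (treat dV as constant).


I_bal = dV / R = 0.1274 / 68.05 = 0.0018722 A
Q = I_bal * t = 0.0018722 * 9.4 = 0.01760 Ah

I=0.0018722 A, Q=0.01760 Ah


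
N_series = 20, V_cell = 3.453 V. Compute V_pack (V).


With 20 cells in series at 3.453 V each, V_pack = 69.06 V

69.06 V


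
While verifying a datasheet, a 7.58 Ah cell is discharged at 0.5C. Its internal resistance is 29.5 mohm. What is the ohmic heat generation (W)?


Convert: R = 29.5 mohm = 0.0295 ohm
Step 1: I = C_rate * capacity = 0.5 * 7.58 = 3.79 A
Step 2: Q = I^2 * R = 3.79^2 * 0.0295 = 14.364 * 0.0295 = 0.4237 W

0.4237 W


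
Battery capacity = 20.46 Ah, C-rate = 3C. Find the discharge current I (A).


I = C_rate * capacity = 3 * 20.46 = 61.38 A

61.38 A


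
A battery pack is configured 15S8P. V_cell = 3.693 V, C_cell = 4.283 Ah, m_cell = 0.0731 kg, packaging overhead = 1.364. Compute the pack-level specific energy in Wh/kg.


Step 1: V_pack = 15 * 3.693 = 55.395 V
Step 2: C_pack = 8 * 4.283 = 34.264 Ah
Step 3: E_pack = V_pack * C_pack = 55.395 * 34.264 = 1898.1 Wh
Step 4: m_pack = 15 * 8 * 0.0731 * 1.364 = 11.965 kg
Step 5: ED = E_pack / m_pack = 1898.1 / 11.965 = 158.6 Wh/kg

158.6 Wh/kg


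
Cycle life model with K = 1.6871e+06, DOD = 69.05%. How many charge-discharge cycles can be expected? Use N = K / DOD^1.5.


Step 1: DOD^1.5 = 69.05^1.5 = 573.78
Step 2: N = 1.6871e+06 / 573.78 = 2940 cycles

2940 cycles


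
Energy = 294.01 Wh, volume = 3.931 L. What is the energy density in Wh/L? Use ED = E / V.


Volumetric ED = 294.01 Wh / 3.931 L = 74.79 Wh/L

74.79 Wh/L


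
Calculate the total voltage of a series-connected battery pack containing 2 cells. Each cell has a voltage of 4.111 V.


V_pack = n * V_cell = 2 * 4.111 = 8.222 V

8.222 V


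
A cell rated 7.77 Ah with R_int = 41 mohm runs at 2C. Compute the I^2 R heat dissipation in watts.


Convert: R = 41 mohm = 0.041 ohm
Step 1: I = C_rate * capacity = 2 * 7.77 = 15.54 A
Step 2: Q = I^2 * R = 15.54^2 * 0.041 = 241.49 * 0.041 = 9.901 W

9.901 W


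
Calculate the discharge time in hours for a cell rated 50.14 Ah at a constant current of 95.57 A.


t = capacity / current = 50.14 / 95.57 = 0.5246 hr

0.5246 hr


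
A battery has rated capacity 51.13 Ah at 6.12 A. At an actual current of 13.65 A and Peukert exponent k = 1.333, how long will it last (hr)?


t_rated = C / I_rated = 51.13 / 6.12 = 8.3546 hr
(I_rated/I)^k = (0.44835)^1.333 = 0.34325
t = t_rated * (I_rated/I)^k = 8.3546 * 0.34325 = 2.868 hr

2.868 hr


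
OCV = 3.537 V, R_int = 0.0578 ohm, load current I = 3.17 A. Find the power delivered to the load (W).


Step 1: V_terminal = OCV - I*R = 3.537 - 3.17 * 0.0578 = 3.3538 V
Step 2: P_out = V_terminal * I = 3.3538 * 3.17 = 10.63 W

10.63 W


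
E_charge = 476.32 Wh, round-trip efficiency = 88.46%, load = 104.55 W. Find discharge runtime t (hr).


Step 1: E_discharge = eta/100 * E_charge = 88.46/100 * 476.32 = 421.35 Wh
Step 2: t = E_discharge / P = 421.35 / 104.55 = 4.030 hr

4.030 hr


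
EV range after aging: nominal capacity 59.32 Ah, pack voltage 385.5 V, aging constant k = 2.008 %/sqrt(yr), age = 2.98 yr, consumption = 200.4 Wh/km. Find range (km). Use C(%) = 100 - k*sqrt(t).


Step 1: capacity retention = 100 - 2.008 * sqrt(2.98) = 100 - 2.008 * 1.7263 = 96.534%
Step 2: C_now = 59.32 * 96.534/100 = 57.264 Ah
Step 3: E_pack = V * C_now = 385.5 * 57.264 = 22075 Wh
Step 4: range = E_pack / consumption = 22075 / 200.4 = 110.2 km

110.2 km


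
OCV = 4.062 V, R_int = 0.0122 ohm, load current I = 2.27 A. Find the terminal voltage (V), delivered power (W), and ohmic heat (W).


Step 1: V_terminal = OCV - I*R = 4.062 - 2.27 * 0.0122 = 4.0343 V
Step 2: P_out = V_terminal * I = 4.0343 * 2.27 = 9.158 W
Step 3: Q = I^2 * R = 2.27^2 * 0.0122 = 0.06287 W

V=4.0343 V, P=9.158 W, Q=0.06287 W


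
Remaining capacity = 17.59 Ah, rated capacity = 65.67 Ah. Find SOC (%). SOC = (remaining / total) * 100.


SOC% = 17.59 / 65.67 * 100 = 26.79%

26.79%


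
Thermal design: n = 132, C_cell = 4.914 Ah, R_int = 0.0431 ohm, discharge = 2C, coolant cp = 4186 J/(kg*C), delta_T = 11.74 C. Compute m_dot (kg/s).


Step 1: I = 2 * 4.914 = 9.828 A
Step 2: Q_cell = I^2 * R = 9.828^2 * 0.0431 = 4.163 W
Step 3: Q_total = 132 * 4.163 = 549.52 W
Step 4: m_dot = Q_total / (cp * dT) = 549.52 / (4186 * 11.74) = 0.01118 kg/s

0.01118 kg/s


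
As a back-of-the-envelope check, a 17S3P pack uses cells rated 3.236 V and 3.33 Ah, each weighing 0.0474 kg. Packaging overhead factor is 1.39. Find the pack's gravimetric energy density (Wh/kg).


Step 1: V_pack = 17 * 3.236 = 55.012 V
Step 2: C_pack = 3 * 3.33 = 9.99 Ah
Step 3: E_pack = V_pack * C_pack = 55.012 * 9.99 = 549.57 Wh
Step 4: m_pack = 17 * 3 * 0.0474 * 1.39 = 3.3602 kg
Step 5: ED = E_pack / m_pack = 549.57 / 3.3602 = 163.6 Wh/kg

163.6 Wh/kg


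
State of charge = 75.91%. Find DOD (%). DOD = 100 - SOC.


Complement of SOC: DOD = 100% - 75.91% = 24.09%

24.09%


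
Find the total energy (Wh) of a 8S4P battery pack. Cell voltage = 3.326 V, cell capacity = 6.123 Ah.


E = Ns * Vcell * Np * Ccell = 8 * 3.326 * 4 * 6.123 = 651.7 Wh

651.7 Wh


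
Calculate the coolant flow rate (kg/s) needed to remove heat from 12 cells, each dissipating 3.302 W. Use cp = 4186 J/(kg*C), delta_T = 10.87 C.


Step 1: Total heat Q = 12 * 3.302 W = 39.624 W
Step 2: denom = cp * dT = 4186 * 10.87 = 45502
Step 3: m_dot = 39.624 / 45502 = 8.708e-04 kg/s

8.708e-04 kg/s


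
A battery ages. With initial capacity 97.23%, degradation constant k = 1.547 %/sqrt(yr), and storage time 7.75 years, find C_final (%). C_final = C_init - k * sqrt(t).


Step 1: sqrt(7.75 yr) = 2.7839
Step 2: drop = 1.547 * 2.7839 = 4.3067
Step 3: C_final = 97.23 - 4.3067 = 92.92%

92.92%


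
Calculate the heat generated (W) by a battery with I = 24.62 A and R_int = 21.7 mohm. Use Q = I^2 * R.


Convert: R = 21.7 mohm = 0.0217 ohm
I^2 = 606.14
Q = 606.14 * 0.0217 = 13.15 W

13.15 W


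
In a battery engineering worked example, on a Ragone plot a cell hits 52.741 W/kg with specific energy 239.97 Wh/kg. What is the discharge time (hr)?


t = E / P = 239.97 / 52.741 = 4.550 hr

4.550 hr


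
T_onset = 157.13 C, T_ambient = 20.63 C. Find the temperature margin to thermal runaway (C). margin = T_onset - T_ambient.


Safety margin = 157.13 C - 20.63 C = 136.5 C

136.5 C


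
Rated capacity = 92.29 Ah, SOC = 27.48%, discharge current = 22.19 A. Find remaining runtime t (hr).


Step 1: remaining = SOC/100 * C_total = 27.48/100 * 92.29 = 25.361 Ah
Step 2: t = remaining / I = 25.361 / 22.19 = 1.143 hr

1.143 hr


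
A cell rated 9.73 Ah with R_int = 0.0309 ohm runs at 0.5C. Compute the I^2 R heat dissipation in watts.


Step 1: I = C_rate * capacity = 0.5 * 9.73 = 4.865 A
Step 2: Q = I^2 * R = 4.865^2 * 0.0309 = 23.668 * 0.0309 = 0.7313 W

0.7313 W


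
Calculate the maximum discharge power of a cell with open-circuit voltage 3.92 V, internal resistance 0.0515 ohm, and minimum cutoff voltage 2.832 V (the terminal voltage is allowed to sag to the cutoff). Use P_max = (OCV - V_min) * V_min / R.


dV = OCV - V_min = 1.088 V (so I_max = dV / R)
P_max = dV * V_min / R = 1.088 * 2.832 / 0.0515 = 59.83 W

59.83 W


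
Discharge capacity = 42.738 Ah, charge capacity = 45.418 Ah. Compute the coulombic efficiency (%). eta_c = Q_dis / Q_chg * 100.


eta_c = Q_dis / Q_chg * 100 = 42.738 / 45.418 * 100 = 94.10%

94.10%


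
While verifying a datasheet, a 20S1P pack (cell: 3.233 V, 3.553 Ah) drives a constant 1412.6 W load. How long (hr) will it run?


Step 1: E_pack = Ns * V_cell * Np * C_cell = 20 * 3.233 * 1 * 3.553 = 229.74 Wh
Step 2: t = E_pack / P = 229.74 / 1412.6 = 0.1626 hr

0.1626 hr


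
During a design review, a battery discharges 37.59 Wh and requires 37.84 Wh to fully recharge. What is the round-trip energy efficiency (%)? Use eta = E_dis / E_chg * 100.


eta_e = E_dis / E_chg * 100 = 37.59 / 37.84 * 100 = 99.34%

99.34%


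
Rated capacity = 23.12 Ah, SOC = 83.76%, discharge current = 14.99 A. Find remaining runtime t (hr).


Step 1: remaining = SOC/100 * C_total = 83.76/100 * 23.12 = 19.365 Ah
Step 2: t = remaining / I = 19.365 / 14.99 = 1.292 hr

1.292 hr


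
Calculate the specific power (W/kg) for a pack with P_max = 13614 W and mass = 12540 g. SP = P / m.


Convert: m = 12540 g = 12.54 kg
Specific power = 13614 W / 12.54 kg = 1086 W/kg

1086 W/kg


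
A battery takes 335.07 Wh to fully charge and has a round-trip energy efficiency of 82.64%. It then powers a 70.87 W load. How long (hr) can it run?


Step 1: E_discharge = eta/100 * E_charge = 82.64/100 * 335.07 = 276.9 Wh
Step 2: t = E_discharge / P = 276.9 / 70.87 = 3.907 hr

3.907 hr


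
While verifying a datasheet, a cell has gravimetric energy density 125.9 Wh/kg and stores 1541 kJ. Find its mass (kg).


Convert: E = 1541 kJ = 428.06 Wh
m = E / ED = 428.06 / 125.9 = 3.400 kg

3.400 kg


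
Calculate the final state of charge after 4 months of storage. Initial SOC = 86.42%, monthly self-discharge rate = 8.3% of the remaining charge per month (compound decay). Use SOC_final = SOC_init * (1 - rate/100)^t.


decay = (1 - 8.3/100)^4 = 0.70709
SOC_final = 86.42 * 0.70709 = 61.11%

61.11%


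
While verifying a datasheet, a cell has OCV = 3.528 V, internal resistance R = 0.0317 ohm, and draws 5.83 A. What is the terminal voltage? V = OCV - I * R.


V = OCV - I*R = 3.528 - 5.83 * 0.0317 = 3.343 V

3.343 V


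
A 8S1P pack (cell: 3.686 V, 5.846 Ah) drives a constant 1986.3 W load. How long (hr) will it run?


Step 1: E_pack = Ns * V_cell * Np * C_cell = 8 * 3.686 * 1 * 5.846 = 172.39 Wh
Step 2: t = E_pack / P = 172.39 / 1986.3 = 0.08679 hr

0.08679 hr


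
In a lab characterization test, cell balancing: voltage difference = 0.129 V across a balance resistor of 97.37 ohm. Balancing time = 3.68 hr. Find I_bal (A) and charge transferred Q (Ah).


First, Ohm's law: I_bal = 0.129 V / 97.37 ohm = 0.0013248 A
Then Q = I * t = 0.0013248 A * 3.68 hr = 0.004875 Ah

I=0.0013248 A, Q=0.004875 Ah


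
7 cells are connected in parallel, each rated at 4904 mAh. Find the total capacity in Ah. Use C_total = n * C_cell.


Convert: C_cell = 4904 mAh = 4.904 Ah
C_total = 7 * 4.904 = 34.328 Ah

34.328 Ah


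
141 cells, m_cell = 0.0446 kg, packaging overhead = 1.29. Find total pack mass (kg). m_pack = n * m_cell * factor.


Cell mass sum = 141 * 0.0446 = 6.2886 kg
With overhead 1.29: m_pack = 6.2886 * 1.29 = 8.112 kg

8.112 kg


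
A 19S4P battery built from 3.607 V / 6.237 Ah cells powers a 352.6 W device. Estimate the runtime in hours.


Step 1: E_pack = Ns * V_cell * Np * C_cell = 19 * 3.607 * 4 * 6.237 = 1709.8 Wh
Step 2: t = E_pack / P = 1709.8 / 352.6 = 4.849 hr

4.849 hr


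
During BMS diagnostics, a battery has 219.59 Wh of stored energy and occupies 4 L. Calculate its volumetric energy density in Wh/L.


Volumetric ED = 219.59 Wh / 4 L = 54.90 Wh/L

54.90 Wh/L


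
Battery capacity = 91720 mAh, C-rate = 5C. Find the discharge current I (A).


Convert: capacity = 91720 mAh = 91.72 Ah
At 5C: I = 5 * 91.72 Ah = 458.6 A

458.6 A


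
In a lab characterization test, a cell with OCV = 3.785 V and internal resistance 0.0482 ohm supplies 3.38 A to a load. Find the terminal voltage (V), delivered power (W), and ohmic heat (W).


Step 1: V_terminal = OCV - I*R = 3.785 - 3.38 * 0.0482 = 3.6221 V
Step 2: P_out = V_terminal * I = 3.6221 * 3.38 = 12.24 W
Step 3: Q = I^2 * R = 3.38^2 * 0.0482 = 0.5507 W

V=3.6221 V, P=12.24 W, Q=0.5507 W


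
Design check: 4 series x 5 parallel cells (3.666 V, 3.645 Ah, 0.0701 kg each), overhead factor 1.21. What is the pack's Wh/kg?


Step 1: V_pack = 4 * 3.666 = 14.664 V
Step 2: C_pack = 5 * 3.645 = 18.225 Ah
Step 3: E_pack = V_pack * C_pack = 14.664 * 18.225 = 267.25 Wh
Step 4: m_pack = 4 * 5 * 0.0701 * 1.21 = 1.6964 kg
Step 5: ED = E_pack / m_pack = 267.25 / 1.6964 = 157.5 Wh/kg

157.5 Wh/kg


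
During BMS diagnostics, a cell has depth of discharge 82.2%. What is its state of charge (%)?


SOC = 100 - DOD = 100 - 82.2 = 17.8%

17.8%


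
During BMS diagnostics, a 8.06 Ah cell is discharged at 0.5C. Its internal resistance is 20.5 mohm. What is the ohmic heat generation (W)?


Convert: R = 20.5 mohm = 0.0205 ohm
Step 1: I = C_rate * capacity = 0.5 * 8.06 = 4.03 A
Step 2: Q = I^2 * R = 4.03^2 * 0.0205 = 16.241 * 0.0205 = 0.3329 W

0.3329 W


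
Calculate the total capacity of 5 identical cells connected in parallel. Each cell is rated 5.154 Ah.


C_total = 5 * 5.154 = 25.77 Ah

25.77 Ah


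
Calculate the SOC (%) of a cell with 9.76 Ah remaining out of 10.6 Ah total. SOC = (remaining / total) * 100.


SOC = (remaining / total) * 100 = (9.76 / 10.6) * 100 = 92.08%

92.08%


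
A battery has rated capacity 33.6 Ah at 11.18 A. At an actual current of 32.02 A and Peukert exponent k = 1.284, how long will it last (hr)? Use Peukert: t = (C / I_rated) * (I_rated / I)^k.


t_rated = C / I_rated = 33.6 / 11.18 = 3.0054 hr
(I_rated/I)^k = (0.34916)^1.284 = 0.25897
t = t_rated * (I_rated/I)^k = 3.0054 * 0.25897 = 0.7783 hr

0.7783 hr


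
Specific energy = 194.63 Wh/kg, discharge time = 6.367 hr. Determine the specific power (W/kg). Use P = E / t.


P_specific = E / t = 194.63 / 6.367 = 30.57 W/kg

30.57 W/kg


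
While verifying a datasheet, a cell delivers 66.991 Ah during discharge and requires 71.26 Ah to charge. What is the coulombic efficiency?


Coulombic efficiency = 66.991/71.26 * 100% = 94.01%

94.01%


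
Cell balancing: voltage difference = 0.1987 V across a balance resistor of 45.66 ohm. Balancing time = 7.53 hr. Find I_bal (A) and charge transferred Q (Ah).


First, Ohm's law: I_bal = 0.1987 V / 45.66 ohm = 0.0043517 A
Then Q = I * t = 0.0043517 A * 7.53 hr = 0.03277 Ah

I=0.0043517 A, Q=0.03277 Ah


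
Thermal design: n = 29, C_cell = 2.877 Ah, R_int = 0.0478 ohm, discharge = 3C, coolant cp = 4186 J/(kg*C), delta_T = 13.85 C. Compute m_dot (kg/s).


Step 1: I = 3 * 2.877 = 8.631 A
Step 2: Q_cell = I^2 * R = 8.631^2 * 0.0478 = 3.5608 W
Step 3: Q_total = 29 * 3.5608 = 103.26 W
Step 4: m_dot = Q_total / (cp * dT) = 103.26 / (4186 * 13.85) = 0.001781 kg/s

0.001781 kg/s


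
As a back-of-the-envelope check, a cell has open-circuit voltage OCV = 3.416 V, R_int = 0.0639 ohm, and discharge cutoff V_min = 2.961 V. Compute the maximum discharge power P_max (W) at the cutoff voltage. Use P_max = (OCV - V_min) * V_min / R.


P_max = (OCV - V_min) * V_min / R = (3.416 - 2.961) * 2.961 / 0.0639 = 0.455 * 2.961 / 0.0639 = 21.08 W

21.08 W


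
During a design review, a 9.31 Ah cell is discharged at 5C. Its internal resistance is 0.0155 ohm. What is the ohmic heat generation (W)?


Step 1: I = C_rate * capacity = 5 * 9.31 = 46.55 A
Step 2: Q = I^2 * R = 46.55^2 * 0.0155 = 2166.9 * 0.0155 = 33.59 W

33.59 W


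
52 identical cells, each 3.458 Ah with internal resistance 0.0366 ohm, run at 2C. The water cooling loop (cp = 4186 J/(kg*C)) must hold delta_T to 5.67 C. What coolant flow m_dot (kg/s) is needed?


Step 1: I = 2 * 3.458 = 6.916 A
Step 2: Q_cell = I^2 * R = 6.916^2 * 0.0366 = 1.7506 W
Step 3: Q_total = 52 * 1.7506 = 91.031 W
Step 4: m_dot = Q_total / (cp * dT) = 91.031 / (4186 * 5.67) = 0.003835 kg/s

0.003835 kg/s


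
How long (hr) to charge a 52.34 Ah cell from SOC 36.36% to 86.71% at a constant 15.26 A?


delta_Ah = 52.34 * (86.71 - 36.36) / 100 = 26.353 Ah
t = delta_Ah / I = 26.353 / 15.26 = 1.727 hr

1.727 hr


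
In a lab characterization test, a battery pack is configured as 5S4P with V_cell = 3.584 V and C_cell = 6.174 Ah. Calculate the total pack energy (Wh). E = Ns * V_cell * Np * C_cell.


V_pack = 5 * 3.584 = 17.92 V
C_pack = 4 * 6.174 = 24.696 Ah
E = V_pack * C_pack = 17.92 * 24.696 = 442.6 Wh

442.6 Wh


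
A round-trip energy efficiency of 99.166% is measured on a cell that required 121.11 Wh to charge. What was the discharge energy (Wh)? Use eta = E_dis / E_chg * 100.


E_dis = eta/100 * E_chg = 99.166/100 * 121.11 = 120.1 Wh

120.1 Wh


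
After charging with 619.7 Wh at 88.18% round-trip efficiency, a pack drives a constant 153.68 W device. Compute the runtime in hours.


Step 1: E_discharge = eta/100 * E_charge = 88.18/100 * 619.7 = 546.45 Wh
Step 2: t = E_discharge / P = 546.45 / 153.68 = 3.556 hr

3.556 hr


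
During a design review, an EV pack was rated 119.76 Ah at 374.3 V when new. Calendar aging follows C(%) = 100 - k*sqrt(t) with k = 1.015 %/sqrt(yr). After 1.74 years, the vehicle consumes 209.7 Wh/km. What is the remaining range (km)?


Step 1: capacity retention = 100 - 1.015 * sqrt(1.74) = 100 - 1.015 * 1.3191 = 98.661%
Step 2: C_now = 119.76 * 98.661/100 = 118.16 Ah
Step 3: E_pack = V * C_now = 374.3 * 118.16 = 44227 Wh
Step 4: range = E_pack / consumption = 44227 / 209.7 = 210.9 km

210.9 km


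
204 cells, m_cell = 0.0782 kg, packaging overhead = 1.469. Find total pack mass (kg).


Cell mass sum = 204 * 0.0782 = 15.953 kg
With overhead 1.469: m_pack = 15.953 * 1.469 = 23.43 kg

23.43 kg


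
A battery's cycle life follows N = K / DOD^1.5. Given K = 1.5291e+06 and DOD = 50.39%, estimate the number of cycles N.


DOD^1.5 = 357.7
N = K / DOD^1.5 = 1.5291e+06 / 357.7 = 4275

4275 cycles


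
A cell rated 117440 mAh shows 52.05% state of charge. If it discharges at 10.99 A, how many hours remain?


Convert: C_total = 117440 mAh = 117.44 Ah
Step 1: remaining = SOC/100 * C_total = 52.05/100 * 117.44 = 61.128 Ah
Step 2: t = remaining / I = 61.128 / 10.99 = 5.562 hr

5.562 hr


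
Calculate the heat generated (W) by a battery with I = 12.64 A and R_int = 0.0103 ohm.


I^2 = 159.77
Q = 159.77 * 0.0103 = 1.646 W

1.646 W


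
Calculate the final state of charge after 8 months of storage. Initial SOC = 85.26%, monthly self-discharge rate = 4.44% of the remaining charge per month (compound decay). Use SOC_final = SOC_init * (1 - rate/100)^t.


Monthly retention factor = 1 - 4.44/100 = 0.9556
Over 8 months: factor^8 = 0.69536
SOC_final = 85.26 * 0.69536 = 59.29%

59.29%


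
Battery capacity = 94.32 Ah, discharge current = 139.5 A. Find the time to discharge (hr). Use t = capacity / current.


t = capacity / current = 94.32 / 139.5 = 0.6761 hr

0.6761 hr


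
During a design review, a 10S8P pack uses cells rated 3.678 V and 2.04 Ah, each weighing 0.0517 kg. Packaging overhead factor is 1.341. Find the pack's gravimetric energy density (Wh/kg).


Step 1: V_pack = 10 * 3.678 = 36.78 V
Step 2: C_pack = 8 * 2.04 = 16.32 Ah
Step 3: E_pack = V_pack * C_pack = 36.78 * 16.32 = 600.25 Wh
Step 4: m_pack = 10 * 8 * 0.0517 * 1.341 = 5.5464 kg
Step 5: ED = E_pack / m_pack = 600.25 / 5.5464 = 108.2 Wh/kg

108.2 Wh/kg


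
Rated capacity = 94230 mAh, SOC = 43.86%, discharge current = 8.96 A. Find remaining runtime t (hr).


Convert: C_total = 94230 mAh = 94.23 Ah
Step 1: remaining = SOC/100 * C_total = 43.86/100 * 94.23 = 41.329 Ah
Step 2: t = remaining / I = 41.329 / 8.96 = 4.613 hr

4.613 hr


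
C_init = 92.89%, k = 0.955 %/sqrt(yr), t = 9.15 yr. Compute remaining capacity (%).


Step 1: sqrt(9.15 yr) = 3.0249
Step 2: drop = 0.955 * 3.0249 = 2.8888
Step 3: C_final = 92.89 - 2.8888 = 90.00%

90.00%


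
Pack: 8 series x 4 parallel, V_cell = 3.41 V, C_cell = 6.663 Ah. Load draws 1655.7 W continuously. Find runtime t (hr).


Step 1: E_pack = Ns * V_cell * Np * C_cell = 8 * 3.41 * 4 * 6.663 = 727.07 Wh
Step 2: t = E_pack / P = 727.07 / 1655.7 = 0.4391 hr

0.4391 hr


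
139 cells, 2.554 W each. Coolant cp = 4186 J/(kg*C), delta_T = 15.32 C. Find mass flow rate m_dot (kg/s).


Step 1: Total heat Q = 139 * 2.554 W = 355.01 W
Step 2: denom = cp * dT = 4186 * 15.32 = 64130
Step 3: m_dot = 355.01 / 64130 = 0.005536 kg/s

0.005536 kg/s


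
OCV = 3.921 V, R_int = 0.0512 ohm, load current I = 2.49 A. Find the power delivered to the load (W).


Step 1: V_terminal = OCV - I*R = 3.921 - 2.49 * 0.0512 = 3.7935 V
Step 2: P_out = V_terminal * I = 3.7935 * 2.49 = 9.446 W

9.446 W


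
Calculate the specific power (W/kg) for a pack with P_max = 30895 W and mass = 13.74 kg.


SP = P / m = 30895 / 13.74 = 2249 W/kg

2249 W/kg


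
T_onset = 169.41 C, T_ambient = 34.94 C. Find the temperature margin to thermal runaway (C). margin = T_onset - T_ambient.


Safety margin = 169.41 C - 34.94 C = 134.47 C

134.47 C


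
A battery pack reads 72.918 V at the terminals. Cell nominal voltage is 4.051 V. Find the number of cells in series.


n = V_pack / V_cell = 72.918 / 4.051 = 18

18


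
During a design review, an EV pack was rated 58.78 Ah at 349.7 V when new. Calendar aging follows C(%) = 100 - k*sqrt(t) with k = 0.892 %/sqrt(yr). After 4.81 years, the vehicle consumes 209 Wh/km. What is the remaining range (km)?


Step 1: capacity retention = 100 - 0.892 * sqrt(4.81) = 100 - 0.892 * 2.1932 = 98.044%
Step 2: C_now = 58.78 * 98.044/100 = 57.63 Ah
Step 3: E_pack = V * C_now = 349.7 * 57.63 = 20153 Wh
Step 4: range = E_pack / consumption = 20153 / 209 = 96.43 km

96.43 km


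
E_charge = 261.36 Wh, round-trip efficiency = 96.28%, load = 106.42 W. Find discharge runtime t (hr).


Step 1: E_discharge = eta/100 * E_charge = 96.28/100 * 261.36 = 251.64 Wh
Step 2: t = E_discharge / P = 251.64 / 106.42 = 2.365 hr

2.365 hr


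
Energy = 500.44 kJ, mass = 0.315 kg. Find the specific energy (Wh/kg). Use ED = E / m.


Convert: E = 500.44 kJ = 139.01 Wh
ED = E / m = 139.01 / 0.315 = 441.3 Wh/kg

441.3 Wh/kg


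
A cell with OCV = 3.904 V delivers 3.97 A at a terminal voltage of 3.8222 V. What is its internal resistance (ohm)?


R = (OCV - V) / I = (3.904 - 3.8222) / 3.97 = 0.02060 ohm

0.02060 ohm


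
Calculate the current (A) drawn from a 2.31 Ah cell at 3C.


At 3C: I = 3 * 2.31 Ah = 6.93 A

6.93 A


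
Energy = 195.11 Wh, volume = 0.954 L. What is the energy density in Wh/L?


ED = E / V = 195.11 / 0.954 = 204.5 Wh/L

204.5 Wh/L


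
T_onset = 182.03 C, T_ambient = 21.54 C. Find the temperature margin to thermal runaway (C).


margin = T_onset - T_ambient = 182.03 - 21.54 = 160.49 C

160.49 C


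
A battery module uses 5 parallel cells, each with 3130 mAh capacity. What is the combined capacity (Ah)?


Convert: C_cell = 3130 mAh = 3.13 Ah
C_total = 5 * 3.13 = 15.65 Ah

15.65 Ah


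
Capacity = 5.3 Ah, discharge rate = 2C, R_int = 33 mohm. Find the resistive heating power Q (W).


Convert: R = 33 mohm = 0.033 ohm
Step 1: I = C_rate * capacity = 2 * 5.3 = 10.6 A
Step 2: Q = I^2 * R = 10.6^2 * 0.033 = 112.36 * 0.033 = 3.708 W

3.708 W


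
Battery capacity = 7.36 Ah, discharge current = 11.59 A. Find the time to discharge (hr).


Runtime = 7.36 Ah / 11.59 A = 0.6350 hr

0.6350 hr


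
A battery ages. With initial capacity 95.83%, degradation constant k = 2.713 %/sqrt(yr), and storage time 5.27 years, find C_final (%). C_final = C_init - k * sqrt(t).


sqrt(t) = sqrt(5.27) = 2.2956
C_final = 95.83 - 2.713 * 2.2956 = 89.60%

89.60%


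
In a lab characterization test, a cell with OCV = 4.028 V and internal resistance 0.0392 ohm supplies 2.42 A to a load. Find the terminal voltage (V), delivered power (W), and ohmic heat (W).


Step 1: V_terminal = OCV - I*R = 4.028 - 2.42 * 0.0392 = 3.9331 V
Step 2: P_out = V_terminal * I = 3.9331 * 2.42 = 9.518 W
Step 3: Q = I^2 * R = 2.42^2 * 0.0392 = 0.2296 W

V=3.9331 V, P=9.518 W, Q=0.2296 W


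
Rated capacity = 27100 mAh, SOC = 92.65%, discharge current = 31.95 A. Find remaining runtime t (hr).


Convert: C_total = 27100 mAh = 27.1 Ah
Step 1: remaining = SOC/100 * C_total = 92.65/100 * 27.1 = 25.108 Ah
Step 2: t = remaining / I = 25.108 / 31.95 = 0.7859 hr

0.7859 hr


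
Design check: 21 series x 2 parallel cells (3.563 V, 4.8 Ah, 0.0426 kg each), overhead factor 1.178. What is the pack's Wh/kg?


Step 1: V_pack = 21 * 3.563 = 74.823 V
Step 2: C_pack = 2 * 4.8 = 9.6 Ah
Step 3: E_pack = V_pack * C_pack = 74.823 * 9.6 = 718.3 Wh
Step 4: m_pack = 21 * 2 * 0.0426 * 1.178 = 2.1077 kg
Step 5: ED = E_pack / m_pack = 718.3 / 2.1077 = 340.8 Wh/kg

340.8 Wh/kg


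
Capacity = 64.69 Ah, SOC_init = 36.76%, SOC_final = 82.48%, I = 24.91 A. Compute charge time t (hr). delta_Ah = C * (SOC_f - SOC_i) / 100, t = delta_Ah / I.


delta_Ah = 64.69 * (82.48 - 36.76) / 100 = 29.576 Ah
t = delta_Ah / I = 29.576 / 24.91 = 1.187 hr

1.187 hr


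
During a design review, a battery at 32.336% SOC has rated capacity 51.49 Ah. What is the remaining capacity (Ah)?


remaining = SOC / 100 * total = 32.336 / 100 * 51.49 = 16.65 Ah

16.65 Ah


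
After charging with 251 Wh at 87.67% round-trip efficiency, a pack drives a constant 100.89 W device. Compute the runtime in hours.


Step 1: E_discharge = eta/100 * E_charge = 87.67/100 * 251 = 220.05 Wh
Step 2: t = E_discharge / P = 220.05 / 100.89 = 2.181 hr

2.181 hr


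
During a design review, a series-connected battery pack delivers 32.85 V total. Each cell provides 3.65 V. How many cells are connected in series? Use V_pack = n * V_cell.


n = V_pack / V_cell = 32.85 / 3.65 = 9

9


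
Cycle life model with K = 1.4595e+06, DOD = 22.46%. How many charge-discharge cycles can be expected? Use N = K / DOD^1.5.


Step 1: DOD^1.5 = 22.46^1.5 = 106.44
Step 2: N = 1.4595e+06 / 106.44 = 13710 cycles

13710 cycles


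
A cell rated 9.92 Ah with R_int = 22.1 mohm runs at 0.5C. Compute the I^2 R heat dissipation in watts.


Convert: R = 22.1 mohm = 0.0221 ohm
Step 1: I = C_rate * capacity = 0.5 * 9.92 = 4.96 A
Step 2: Q = I^2 * R = 4.96^2 * 0.0221 = 24.602 * 0.0221 = 0.5437 W

0.5437 W


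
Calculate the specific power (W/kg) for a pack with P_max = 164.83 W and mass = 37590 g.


Convert: m = 37590 g = 37.59 kg
Specific power = 164.83 W / 37.59 kg = 4.385 W/kg

4.385 W/kg


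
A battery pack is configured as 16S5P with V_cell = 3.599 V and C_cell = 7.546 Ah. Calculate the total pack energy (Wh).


V_pack = 16 * 3.599 = 57.584 V
C_pack = 5 * 7.546 = 37.73 Ah
E = V_pack * C_pack = 57.584 * 37.73 = 2173 Wh

2173 Wh


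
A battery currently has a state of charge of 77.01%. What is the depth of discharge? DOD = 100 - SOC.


Complement of SOC: DOD = 100% - 77.01% = 22.99%

22.99%


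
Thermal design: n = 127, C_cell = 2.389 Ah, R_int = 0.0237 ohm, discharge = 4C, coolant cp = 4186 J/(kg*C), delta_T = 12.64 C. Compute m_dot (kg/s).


Step 1: I = 4 * 2.389 = 9.556 A
Step 2: Q_cell = I^2 * R = 9.556^2 * 0.0237 = 2.1642 W
Step 3: Q_total = 127 * 2.1642 = 274.85 W
Step 4: m_dot = Q_total / (cp * dT) = 274.85 / (4186 * 12.64) = 0.005195 kg/s

0.005195 kg/s


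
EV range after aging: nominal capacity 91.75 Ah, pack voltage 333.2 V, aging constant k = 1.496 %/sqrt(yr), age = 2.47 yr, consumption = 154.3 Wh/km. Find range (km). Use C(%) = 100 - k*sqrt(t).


Step 1: capacity retention = 100 - 1.496 * sqrt(2.47) = 100 - 1.496 * 1.5716 = 97.649%
Step 2: C_now = 91.75 * 97.649/100 = 89.593 Ah
Step 3: E_pack = V * C_now = 333.2 * 89.593 = 29852 Wh
Step 4: range = E_pack / consumption = 29852 / 154.3 = 193.5 km

193.5 km


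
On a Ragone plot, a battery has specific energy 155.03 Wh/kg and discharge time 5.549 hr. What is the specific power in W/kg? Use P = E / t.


Specific power = 155.03 Wh/kg / 5.549 hr = 27.94 W/kg

27.94 W/kg


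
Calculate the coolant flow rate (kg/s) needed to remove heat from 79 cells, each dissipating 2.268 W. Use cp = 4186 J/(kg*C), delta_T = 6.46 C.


Step 1: Total heat Q = 79 * 2.268 W = 179.17 W
Step 2: denom = cp * dT = 4186 * 6.46 = 27042
Step 3: m_dot = 179.17 / 27042 = 0.006626 kg/s

0.006626 kg/s


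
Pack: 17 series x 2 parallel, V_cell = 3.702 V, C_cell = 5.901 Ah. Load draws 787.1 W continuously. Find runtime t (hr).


Step 1: E_pack = Ns * V_cell * Np * C_cell = 17 * 3.702 * 2 * 5.901 = 742.75 Wh
Step 2: t = E_pack / P = 742.75 / 787.1 = 0.9437 hr

0.9437 hr


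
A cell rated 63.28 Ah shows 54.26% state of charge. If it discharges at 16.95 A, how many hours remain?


Step 1: remaining = SOC/100 * C_total = 54.26/100 * 63.28 = 34.336 Ah
Step 2: t = remaining / I = 34.336 / 16.95 = 2.026 hr

2.026 hr


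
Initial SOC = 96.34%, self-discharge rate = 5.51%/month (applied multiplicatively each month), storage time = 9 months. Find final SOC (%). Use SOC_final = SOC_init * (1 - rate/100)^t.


Monthly retention factor = 1 - 5.51/100 = 0.9449
Over 9 months: factor^9 = 0.60044
SOC_final = 96.34 * 0.60044 = 57.85%

57.85%


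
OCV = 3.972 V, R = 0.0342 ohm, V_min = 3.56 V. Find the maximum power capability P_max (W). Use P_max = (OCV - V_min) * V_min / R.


dV = OCV - V_min = 0.412 V (so I_max = dV / R)
P_max = dV * V_min / R = 0.412 * 3.56 / 0.0342 = 42.89 W

42.89 W


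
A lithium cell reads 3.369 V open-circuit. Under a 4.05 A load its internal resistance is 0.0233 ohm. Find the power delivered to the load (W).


Step 1: V_terminal = OCV - I*R = 3.369 - 4.05 * 0.0233 = 3.2746 V
Step 2: P_out = V_terminal * I = 3.2746 * 4.05 = 13.26 W

13.26 W


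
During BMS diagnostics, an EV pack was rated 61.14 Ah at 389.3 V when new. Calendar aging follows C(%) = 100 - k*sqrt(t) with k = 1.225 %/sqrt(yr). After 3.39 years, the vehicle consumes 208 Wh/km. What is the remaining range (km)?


Step 1: capacity retention = 100 - 1.225 * sqrt(3.39) = 100 - 1.225 * 1.8412 = 97.745%
Step 2: C_now = 61.14 * 97.745/100 = 59.761 Ah
Step 3: E_pack = V * C_now = 389.3 * 59.761 = 23265 Wh
Step 4: range = E_pack / consumption = 23265 / 208 = 111.9 km

111.9 km


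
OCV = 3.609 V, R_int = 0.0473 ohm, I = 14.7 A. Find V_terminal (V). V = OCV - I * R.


V = OCV - I*R = 3.609 - 14.7 * 0.0473 = 2.914 V

2.914 V


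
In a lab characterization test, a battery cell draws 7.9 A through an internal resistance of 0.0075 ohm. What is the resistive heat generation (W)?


Q = I^2 * R = 7.9^2 * 0.0075 = 0.4681 W

0.4681 W


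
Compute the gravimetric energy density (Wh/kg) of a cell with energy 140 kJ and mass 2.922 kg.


Convert: E = 140 kJ = 38.889 Wh
ED = E / m = 38.889 / 2.922 = 13.31 Wh/kg

13.31 Wh/kg


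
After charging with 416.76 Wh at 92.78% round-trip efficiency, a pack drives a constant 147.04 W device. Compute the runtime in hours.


Step 1: E_discharge = eta/100 * E_charge = 92.78/100 * 416.76 = 386.67 Wh
Step 2: t = E_discharge / P = 386.67 / 147.04 = 2.630 hr

2.630 hr


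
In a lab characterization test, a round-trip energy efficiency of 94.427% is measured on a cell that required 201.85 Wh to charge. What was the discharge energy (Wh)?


E_dis = eta/100 * E_chg = 94.427/100 * 201.85 = 190.6 Wh

190.6 Wh


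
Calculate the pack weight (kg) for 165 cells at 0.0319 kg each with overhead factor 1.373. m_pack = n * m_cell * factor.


Cell mass sum = 165 * 0.0319 = 5.2635 kg
With overhead 1.373: m_pack = 5.2635 * 1.373 = 7.227 kg

7.227 kg


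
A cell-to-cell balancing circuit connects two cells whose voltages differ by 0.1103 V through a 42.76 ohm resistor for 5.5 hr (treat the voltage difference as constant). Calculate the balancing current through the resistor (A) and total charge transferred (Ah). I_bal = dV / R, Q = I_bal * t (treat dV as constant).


First, Ohm's law: I_bal = 0.1103 V / 42.76 ohm = 0.0025795 A
Then Q = I * t = 0.0025795 A * 5.5 hr = 0.01419 Ah

I=0.0025795 A, Q=0.01419 Ah


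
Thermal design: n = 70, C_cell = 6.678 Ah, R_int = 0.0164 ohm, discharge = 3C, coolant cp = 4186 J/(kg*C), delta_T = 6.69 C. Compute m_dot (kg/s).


Step 1: I = 3 * 6.678 = 20.034 A
Step 2: Q_cell = I^2 * R = 20.034^2 * 0.0164 = 6.5823 W
Step 3: Q_total = 70 * 6.5823 = 460.76 W
Step 4: m_dot = Q_total / (cp * dT) = 460.76 / (4186 * 6.69) = 0.01645 kg/s

0.01645 kg/s


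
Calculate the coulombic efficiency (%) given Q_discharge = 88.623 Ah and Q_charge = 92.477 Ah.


eta_c = Q_dis / Q_chg * 100 = 88.623 / 92.477 * 100 = 95.83%

95.83%


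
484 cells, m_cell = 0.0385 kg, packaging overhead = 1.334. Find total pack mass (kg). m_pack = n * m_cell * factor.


Cell mass sum = 484 * 0.0385 = 18.634 kg
With overhead 1.334: m_pack = 18.634 * 1.334 = 24.86 kg

24.86 kg


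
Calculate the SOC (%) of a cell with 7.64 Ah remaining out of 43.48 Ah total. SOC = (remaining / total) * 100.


SOC% = 7.64 / 43.48 * 100 = 17.57%

17.57%


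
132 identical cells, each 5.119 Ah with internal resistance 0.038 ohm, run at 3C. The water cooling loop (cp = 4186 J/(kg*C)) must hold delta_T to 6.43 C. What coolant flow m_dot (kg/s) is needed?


Step 1: I = 3 * 5.119 = 15.357 A
Step 2: Q_cell = I^2 * R = 15.357^2 * 0.038 = 8.9618 W
Step 3: Q_total = 132 * 8.9618 = 1183 W
Step 4: m_dot = Q_total / (cp * dT) = 1183 / (4186 * 6.43) = 0.04395 kg/s

0.04395 kg/s


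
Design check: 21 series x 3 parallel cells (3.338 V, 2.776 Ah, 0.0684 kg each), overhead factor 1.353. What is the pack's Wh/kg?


Step 1: V_pack = 21 * 3.338 = 70.098 V
Step 2: C_pack = 3 * 2.776 = 8.328 Ah
Step 3: E_pack = V_pack * C_pack = 70.098 * 8.328 = 583.78 Wh
Step 4: m_pack = 21 * 3 * 0.0684 * 1.353 = 5.8303 kg
Step 5: ED = E_pack / m_pack = 583.78 / 5.8303 = 100.1 Wh/kg

100.1 Wh/kg


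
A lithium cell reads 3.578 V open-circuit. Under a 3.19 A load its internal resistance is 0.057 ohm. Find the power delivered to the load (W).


Step 1: V_terminal = OCV - I*R = 3.578 - 3.19 * 0.057 = 3.3962 V
Step 2: P_out = V_terminal * I = 3.3962 * 3.19 = 10.83 W

10.83 W


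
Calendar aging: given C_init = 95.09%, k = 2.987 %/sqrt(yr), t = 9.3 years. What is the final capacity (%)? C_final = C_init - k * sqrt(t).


sqrt(t) = sqrt(9.3) = 3.0496
C_final = 95.09 - 2.987 * 3.0496 = 85.98%

85.98%


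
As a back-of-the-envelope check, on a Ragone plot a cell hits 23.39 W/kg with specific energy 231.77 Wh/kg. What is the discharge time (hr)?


t = E / P = 231.77 / 23.39 = 9.909 hr

9.909 hr


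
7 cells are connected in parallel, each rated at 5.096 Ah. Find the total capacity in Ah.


Parallel capacities add: 7 * 5.096 Ah = 35.672 Ah

35.672 Ah


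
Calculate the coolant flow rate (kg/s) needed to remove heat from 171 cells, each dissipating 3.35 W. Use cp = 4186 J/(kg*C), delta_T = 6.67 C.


Step 1: Total heat Q = 171 * 3.35 W = 572.85 W
Step 2: denom = cp * dT = 4186 * 6.67 = 27921
Step 3: m_dot = 572.85 / 27921 = 0.02052 kg/s

0.02052 kg/s


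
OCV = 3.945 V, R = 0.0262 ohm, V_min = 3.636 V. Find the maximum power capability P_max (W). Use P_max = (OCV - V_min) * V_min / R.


P_max = (OCV - V_min) * V_min / R = (3.945 - 3.636) * 3.636 / 0.0262 = 0.309 * 3.636 / 0.0262 = 42.88 W

42.88 W


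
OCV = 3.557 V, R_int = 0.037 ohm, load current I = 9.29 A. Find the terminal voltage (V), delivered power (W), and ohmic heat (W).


Step 1: V_terminal = OCV - I*R = 3.557 - 9.29 * 0.037 = 3.2133 V
Step 2: P_out = V_terminal * I = 3.2133 * 9.29 = 29.85 W
Step 3: Q = I^2 * R = 9.29^2 * 0.037 = 3.193 W

V=3.2133 V, P=29.85 W, Q=3.193 W


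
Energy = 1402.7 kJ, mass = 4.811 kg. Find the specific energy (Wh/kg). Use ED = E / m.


Convert: E = 1402.7 kJ = 389.64 Wh
ED = E / m = 389.64 / 4.811 = 80.99 Wh/kg

80.99 Wh/kg


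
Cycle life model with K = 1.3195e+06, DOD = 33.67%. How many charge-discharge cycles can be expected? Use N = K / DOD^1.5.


Step 1: DOD^1.5 = 33.67^1.5 = 195.37
Step 2: N = 1.3195e+06 / 195.37 = 6754 cycles

6754 cycles


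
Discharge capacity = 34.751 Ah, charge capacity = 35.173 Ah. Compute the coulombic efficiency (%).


Coulombic efficiency = 34.751/35.173 * 100% = 98.80%

98.80%


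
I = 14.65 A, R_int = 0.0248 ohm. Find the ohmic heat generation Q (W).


Q = I^2 * R = 14.65^2 * 0.0248 = 5.323 W

5.323 W


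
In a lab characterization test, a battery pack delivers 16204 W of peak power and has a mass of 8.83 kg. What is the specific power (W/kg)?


Specific power = 16204 W / 8.83 kg = 1835 W/kg

1835 W/kg


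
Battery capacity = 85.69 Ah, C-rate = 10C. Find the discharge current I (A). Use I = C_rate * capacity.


I = C_rate * capacity = 10 * 85.69 = 856.9 A

856.9 A


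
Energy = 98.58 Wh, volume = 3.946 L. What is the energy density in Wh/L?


ED = E / V = 98.58 / 3.946 = 24.98 Wh/L

24.98 Wh/L
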